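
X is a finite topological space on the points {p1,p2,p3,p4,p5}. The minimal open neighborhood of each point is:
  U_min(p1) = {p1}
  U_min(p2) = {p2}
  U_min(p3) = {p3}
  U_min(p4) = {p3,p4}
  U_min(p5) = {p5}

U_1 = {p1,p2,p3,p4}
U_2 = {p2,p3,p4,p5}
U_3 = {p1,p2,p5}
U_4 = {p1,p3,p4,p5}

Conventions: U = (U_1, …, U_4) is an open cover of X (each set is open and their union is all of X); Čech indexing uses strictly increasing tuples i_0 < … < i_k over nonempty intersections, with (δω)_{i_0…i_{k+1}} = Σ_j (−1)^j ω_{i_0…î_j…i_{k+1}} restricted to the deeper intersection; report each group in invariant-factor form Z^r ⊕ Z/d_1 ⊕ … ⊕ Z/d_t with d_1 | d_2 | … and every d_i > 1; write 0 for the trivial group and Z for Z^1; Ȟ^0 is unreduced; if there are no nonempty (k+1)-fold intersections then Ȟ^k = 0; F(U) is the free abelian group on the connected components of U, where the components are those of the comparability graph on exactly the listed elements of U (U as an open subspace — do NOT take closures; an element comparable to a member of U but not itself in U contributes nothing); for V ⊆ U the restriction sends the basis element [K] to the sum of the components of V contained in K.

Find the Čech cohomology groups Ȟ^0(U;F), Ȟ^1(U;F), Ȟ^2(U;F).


nonempty overlaps:
  U12={p2,p3,p4} U13={p1,p2} U14={p1,p3,p4} U23={p2,p5} U24={p3,p4,p5} U34={p1,p5}
  U123={p2} U124={p3,p4} U134={p1} U234={p5}
components per intersection:
  U1: {p1} {p2} {p3,p4}
  U2: {p2} {p3,p4} {p5}
  U3: {p1} {p2} {p5}
  U4: {p1} {p3,p4} {p5}
  U12: {p2} {p3,p4}
  U13: {p1} {p2}
  U14: {p1} {p3,p4}
  U23: {p2} {p5}
  U24: {p3,p4} {p5}
  U34: {p1} {p5}
  U123: {p2}
  U124: {p3,p4}
  U134: {p1}
  U234: {p5}
C dims 12,12,4; δ0: rk 8, SNF 1^8; δ1: rk 4, SNF 1^4
degree 0: 12−8−0 = 4 → Ȟ^0 ≅ Z^4
degree 1: 12−4−8 = 0 → Ȟ^1 ≅ 0
degree 2: 4−0−4 = 0 → Ȟ^2 ≅ 0

Ȟ^0(U;F) ≅ Z^4, Ȟ^1(U;F) ≅ 0 and Ȟ^2(U;F) ≅ 0


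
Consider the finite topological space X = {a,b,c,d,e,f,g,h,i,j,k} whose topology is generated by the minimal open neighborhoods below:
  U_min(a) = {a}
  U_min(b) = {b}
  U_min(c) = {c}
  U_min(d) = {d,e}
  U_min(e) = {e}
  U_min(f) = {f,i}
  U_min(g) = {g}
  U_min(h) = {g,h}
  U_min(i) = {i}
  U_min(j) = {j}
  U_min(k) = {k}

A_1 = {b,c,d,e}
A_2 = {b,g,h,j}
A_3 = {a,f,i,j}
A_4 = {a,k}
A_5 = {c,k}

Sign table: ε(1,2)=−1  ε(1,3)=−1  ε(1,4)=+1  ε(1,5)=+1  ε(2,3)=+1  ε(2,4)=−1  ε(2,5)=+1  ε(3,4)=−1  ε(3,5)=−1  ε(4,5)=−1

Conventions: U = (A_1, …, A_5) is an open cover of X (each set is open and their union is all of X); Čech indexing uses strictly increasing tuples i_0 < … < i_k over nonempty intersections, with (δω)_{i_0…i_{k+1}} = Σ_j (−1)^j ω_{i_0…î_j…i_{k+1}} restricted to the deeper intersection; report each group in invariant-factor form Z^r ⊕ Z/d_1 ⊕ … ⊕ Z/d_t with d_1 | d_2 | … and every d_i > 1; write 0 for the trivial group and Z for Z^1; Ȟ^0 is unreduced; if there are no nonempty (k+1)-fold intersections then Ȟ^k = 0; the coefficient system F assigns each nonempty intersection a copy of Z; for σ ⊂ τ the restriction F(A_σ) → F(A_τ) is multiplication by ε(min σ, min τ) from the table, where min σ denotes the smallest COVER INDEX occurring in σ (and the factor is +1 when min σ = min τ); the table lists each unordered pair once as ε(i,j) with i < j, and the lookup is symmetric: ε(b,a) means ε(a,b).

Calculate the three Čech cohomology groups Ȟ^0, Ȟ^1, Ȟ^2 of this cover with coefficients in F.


nonempty intersections:
  A12={b} A15={c} A23={j} A34={a} A45={k}
C dims 5,5; δ0: rk 5, SNF 1^4·2
Ȟ^0: (5−5)−0=0 ⇒ 0
Ȟ^1: (5−0)−5=0 plus torsion [2] ⇒ Z/2
Ȟ^2: (0−0)−0=0 ⇒ 0

Ȟ^0 ≅ 0, Ȟ^1 ≅ Z/2 and Ȟ^2 ≅ 0


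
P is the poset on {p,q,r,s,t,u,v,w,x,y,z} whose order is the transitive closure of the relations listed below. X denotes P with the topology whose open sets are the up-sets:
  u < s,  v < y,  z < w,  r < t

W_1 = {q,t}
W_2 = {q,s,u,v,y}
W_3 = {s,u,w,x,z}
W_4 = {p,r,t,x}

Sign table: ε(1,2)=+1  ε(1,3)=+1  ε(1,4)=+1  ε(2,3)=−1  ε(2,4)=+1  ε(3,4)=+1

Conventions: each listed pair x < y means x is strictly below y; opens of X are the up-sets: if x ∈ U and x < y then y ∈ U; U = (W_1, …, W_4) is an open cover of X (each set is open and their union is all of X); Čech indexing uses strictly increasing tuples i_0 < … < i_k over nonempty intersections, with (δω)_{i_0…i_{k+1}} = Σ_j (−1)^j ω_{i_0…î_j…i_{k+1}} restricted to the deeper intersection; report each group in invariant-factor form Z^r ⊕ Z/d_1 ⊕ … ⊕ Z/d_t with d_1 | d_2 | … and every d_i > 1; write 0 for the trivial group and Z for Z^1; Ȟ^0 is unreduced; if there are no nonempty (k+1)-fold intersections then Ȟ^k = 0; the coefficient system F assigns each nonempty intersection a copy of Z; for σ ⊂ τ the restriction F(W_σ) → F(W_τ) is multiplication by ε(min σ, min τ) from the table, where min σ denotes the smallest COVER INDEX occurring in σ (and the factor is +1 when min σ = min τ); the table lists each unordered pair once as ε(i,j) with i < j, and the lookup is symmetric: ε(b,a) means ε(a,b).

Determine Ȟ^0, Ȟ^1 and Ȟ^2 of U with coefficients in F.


Ȟ^0 = 0; Ȟ^1 = Z/2; Ȟ^2 = 0

nonempty intersections:
  W12={q} W14={t} W23={s,u} W34={x}
C dims 4,4; δ0: rk 4, SNF 1^3·2
Ȟ^0: (4−4)−0=0 ⇒ 0
Ȟ^1: (4−0)−4=0 plus torsion [2] ⇒ Z/2
Ȟ^2: (0−0)−0=0 ⇒ 0


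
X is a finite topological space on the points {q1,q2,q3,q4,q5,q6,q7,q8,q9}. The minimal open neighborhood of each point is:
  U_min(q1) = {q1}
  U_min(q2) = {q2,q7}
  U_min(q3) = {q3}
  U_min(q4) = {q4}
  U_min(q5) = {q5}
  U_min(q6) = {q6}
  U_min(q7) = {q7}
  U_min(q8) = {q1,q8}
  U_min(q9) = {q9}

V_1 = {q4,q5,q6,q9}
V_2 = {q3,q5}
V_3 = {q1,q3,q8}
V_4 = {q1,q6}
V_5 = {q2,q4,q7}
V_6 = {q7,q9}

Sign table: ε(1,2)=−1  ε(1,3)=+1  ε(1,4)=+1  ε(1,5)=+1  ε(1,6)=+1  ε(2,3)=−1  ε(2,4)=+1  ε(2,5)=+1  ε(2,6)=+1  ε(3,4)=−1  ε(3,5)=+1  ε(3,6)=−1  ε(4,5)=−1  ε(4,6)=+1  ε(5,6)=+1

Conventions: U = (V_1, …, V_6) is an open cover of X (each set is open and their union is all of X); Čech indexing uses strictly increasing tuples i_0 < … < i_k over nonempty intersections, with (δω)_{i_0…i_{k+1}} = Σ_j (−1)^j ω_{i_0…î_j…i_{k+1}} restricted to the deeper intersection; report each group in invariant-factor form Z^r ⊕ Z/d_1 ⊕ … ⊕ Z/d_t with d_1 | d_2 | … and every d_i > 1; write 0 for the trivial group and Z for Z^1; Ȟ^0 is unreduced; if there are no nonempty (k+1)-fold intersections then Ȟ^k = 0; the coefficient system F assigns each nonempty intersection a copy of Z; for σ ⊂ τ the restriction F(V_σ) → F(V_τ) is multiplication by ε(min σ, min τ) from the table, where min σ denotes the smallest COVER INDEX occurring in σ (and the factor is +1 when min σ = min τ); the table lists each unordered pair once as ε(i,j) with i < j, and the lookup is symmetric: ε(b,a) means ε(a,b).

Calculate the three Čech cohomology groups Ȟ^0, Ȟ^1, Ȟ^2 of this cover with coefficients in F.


intersection data:
  V12={q5} V14={q6} V15={q4} V16={q9} V23={q3} V34={q1} V56={q7}
C dims 6,7; δ0: rk 6, SNF 1^5·2
Ȟ^0 = (6 − 6) − 0 = 0, so Ȟ^0 ≅ 0
Ȟ^1 = (7 − 0) − 6 = 1 plus torsion [2], so Ȟ^1 ≅ Z ⊕ Z/2
Ȟ^2 = (0 − 0) − 0 = 0, so Ȟ^2 ≅ 0

Ȟ^0 = 0,  Ȟ^1 = Z ⊕ Z/2,  Ȟ^2 = 0


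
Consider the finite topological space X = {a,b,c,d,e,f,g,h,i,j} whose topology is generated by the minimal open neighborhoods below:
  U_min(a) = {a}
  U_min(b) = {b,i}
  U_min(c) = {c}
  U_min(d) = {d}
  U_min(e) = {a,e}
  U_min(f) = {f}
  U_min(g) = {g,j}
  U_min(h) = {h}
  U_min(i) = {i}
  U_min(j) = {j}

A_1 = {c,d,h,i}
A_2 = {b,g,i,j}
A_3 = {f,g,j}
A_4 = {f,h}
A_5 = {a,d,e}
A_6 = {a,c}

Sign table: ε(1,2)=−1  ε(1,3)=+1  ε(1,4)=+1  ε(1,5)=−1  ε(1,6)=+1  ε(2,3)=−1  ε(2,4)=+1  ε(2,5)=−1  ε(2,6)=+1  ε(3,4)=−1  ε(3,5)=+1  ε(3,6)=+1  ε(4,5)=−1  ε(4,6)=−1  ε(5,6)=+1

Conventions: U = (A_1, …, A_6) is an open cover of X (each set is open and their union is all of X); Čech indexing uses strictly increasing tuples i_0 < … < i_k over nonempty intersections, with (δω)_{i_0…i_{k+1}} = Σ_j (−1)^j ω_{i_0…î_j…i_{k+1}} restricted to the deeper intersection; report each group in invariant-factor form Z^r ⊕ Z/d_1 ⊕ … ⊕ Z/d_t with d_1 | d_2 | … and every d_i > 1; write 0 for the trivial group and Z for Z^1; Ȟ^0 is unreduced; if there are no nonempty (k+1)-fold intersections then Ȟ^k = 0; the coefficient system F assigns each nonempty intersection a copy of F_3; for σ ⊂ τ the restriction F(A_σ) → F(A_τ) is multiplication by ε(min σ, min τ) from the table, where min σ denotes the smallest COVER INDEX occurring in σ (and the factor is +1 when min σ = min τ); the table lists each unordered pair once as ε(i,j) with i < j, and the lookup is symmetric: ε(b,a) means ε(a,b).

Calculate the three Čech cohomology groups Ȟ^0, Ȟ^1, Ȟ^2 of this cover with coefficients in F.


Ȟ^0(U;F) ≅ 0; Ȟ^1(U;F) ≅ Z/3; Ȟ^2(U;F) ≅ 0

intersection data:
  A12={i} A14={h} A15={d} A16={c} A23={g,j} A34={f} A56={a}
C dims 6,7; δ0: rk_F3 6
Ȟ^0 = (6 − 6) − 0 = 0, so Ȟ^0 ≅ 0
Ȟ^1 = (7 − 0) − 6 = 1, so Ȟ^1 ≅ Z/3
Ȟ^2 = (0 − 0) − 0 = 0, so Ȟ^2 ≅ 0


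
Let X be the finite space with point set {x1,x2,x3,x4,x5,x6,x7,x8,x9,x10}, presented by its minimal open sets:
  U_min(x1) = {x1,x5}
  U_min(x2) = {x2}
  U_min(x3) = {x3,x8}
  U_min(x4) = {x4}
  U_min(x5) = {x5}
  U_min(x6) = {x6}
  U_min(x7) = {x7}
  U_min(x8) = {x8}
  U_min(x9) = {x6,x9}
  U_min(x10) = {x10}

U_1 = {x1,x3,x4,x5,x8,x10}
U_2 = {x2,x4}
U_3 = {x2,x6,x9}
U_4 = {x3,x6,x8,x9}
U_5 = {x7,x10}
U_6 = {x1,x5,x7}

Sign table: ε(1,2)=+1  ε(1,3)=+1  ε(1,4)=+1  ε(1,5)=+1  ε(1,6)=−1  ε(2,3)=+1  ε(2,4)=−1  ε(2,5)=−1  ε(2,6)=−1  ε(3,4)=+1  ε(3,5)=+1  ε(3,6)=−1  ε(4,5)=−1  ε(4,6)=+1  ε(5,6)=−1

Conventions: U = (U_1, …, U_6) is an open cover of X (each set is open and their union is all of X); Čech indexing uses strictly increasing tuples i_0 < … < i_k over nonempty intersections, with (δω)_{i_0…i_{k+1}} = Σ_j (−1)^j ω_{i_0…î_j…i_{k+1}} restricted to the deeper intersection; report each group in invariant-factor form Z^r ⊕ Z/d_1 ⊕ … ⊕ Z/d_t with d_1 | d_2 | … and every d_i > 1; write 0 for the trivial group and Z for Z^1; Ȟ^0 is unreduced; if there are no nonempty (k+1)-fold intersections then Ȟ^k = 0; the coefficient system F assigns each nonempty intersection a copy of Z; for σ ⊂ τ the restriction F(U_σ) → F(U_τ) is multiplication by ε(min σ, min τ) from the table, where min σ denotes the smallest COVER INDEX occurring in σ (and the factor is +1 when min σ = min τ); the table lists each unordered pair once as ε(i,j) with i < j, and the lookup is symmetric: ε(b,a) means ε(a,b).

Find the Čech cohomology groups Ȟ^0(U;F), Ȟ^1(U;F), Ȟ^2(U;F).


Ȟ^0 ≅ Z,  Ȟ^1 ≅ Z^2,  Ȟ^2 ≅ 0

nerve of the cover:
  U12={x4} U14={x3,x8} U15={x10} U16={x1,x5} U23={x2} U34={x6,x9} U56={x7}
C dims 6,7; δ0: rk 5, SNF 1^5
Ȟ^0 = (6 − 5) − 0 = 1, so Ȟ^0 ≅ Z
Ȟ^1 = (7 − 0) − 5 = 2, so Ȟ^1 ≅ Z^2
Ȟ^2 = (0 − 0) − 0 = 0, so Ȟ^2 ≅ 0


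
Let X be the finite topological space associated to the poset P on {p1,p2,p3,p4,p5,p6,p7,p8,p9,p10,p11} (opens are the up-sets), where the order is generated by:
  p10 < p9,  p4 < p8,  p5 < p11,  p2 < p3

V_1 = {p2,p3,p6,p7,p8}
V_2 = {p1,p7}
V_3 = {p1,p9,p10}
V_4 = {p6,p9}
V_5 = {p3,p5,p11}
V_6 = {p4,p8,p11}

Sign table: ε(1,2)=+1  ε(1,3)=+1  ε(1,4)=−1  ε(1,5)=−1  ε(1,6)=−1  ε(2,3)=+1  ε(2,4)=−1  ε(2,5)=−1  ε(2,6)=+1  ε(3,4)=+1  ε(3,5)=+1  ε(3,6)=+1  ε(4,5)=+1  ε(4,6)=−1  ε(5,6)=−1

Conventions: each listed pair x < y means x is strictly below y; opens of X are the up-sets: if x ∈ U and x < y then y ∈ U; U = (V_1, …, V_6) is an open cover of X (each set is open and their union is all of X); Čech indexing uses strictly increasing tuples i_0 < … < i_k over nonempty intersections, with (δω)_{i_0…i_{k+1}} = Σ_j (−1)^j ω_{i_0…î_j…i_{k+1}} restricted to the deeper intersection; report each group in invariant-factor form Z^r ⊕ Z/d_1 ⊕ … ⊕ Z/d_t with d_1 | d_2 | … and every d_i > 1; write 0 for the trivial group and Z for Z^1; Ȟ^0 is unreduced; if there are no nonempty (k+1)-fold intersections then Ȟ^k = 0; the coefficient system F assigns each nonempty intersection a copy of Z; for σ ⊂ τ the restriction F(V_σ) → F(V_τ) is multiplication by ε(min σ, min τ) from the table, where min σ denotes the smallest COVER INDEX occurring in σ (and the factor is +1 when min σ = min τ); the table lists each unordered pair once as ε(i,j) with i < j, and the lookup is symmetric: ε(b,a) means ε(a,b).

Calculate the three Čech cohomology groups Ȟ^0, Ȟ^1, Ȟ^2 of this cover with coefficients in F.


cover nerve:
  V12={p7} V14={p6} V15={p3} V16={p8} V23={p1} V34={p9} V56={p11}
C dims 6,7; δ0: rk 6, SNF 1^5·2
Ȟ^0: (6−6)−0=0 ⇒ 0
Ȟ^1: (7−0)−6=1 plus torsion [2] ⇒ Z ⊕ Z/2
Ȟ^2: (0−0)−0=0 ⇒ 0

Ȟ^0 = 0,  Ȟ^1 = Z ⊕ Z/2,  Ȟ^2 = 0


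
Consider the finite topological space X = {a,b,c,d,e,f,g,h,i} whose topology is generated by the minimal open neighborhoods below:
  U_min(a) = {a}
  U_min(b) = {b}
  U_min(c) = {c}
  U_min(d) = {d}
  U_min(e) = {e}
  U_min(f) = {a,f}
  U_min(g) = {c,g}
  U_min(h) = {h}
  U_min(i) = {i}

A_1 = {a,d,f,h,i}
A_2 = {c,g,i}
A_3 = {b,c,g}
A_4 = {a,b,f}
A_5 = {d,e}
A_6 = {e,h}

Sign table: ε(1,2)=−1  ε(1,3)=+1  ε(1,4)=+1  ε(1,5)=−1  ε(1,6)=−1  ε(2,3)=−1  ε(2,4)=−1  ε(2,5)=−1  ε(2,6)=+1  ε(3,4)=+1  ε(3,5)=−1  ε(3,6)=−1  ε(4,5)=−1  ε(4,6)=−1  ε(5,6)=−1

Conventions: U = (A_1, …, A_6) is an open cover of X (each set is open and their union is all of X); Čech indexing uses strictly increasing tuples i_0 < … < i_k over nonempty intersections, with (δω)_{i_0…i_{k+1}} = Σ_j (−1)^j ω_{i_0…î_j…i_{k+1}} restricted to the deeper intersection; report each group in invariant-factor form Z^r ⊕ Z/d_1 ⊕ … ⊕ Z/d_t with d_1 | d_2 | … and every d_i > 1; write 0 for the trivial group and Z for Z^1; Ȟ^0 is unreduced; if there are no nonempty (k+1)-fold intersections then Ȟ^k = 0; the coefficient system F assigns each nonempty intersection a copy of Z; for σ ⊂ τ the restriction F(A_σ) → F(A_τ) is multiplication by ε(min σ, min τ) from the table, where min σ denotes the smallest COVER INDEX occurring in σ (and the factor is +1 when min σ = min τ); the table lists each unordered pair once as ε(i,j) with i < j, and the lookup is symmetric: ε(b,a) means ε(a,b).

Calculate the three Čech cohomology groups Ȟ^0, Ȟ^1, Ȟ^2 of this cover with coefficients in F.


nonempty overlaps:
  A12={i} A14={a,f} A15={d} A16={h} A23={c,g} A34={b} A56={e}
C dims 6,7; δ0: rk 6, SNF 1^5·2
degree 0: 6−6−0 = 0 → Ȟ^0 ≅ 0
degree 1: 7−0−6 = 1 plus torsion [2] → Ȟ^1 ≅ Z ⊕ Z/2
degree 2: 0−0−0 = 0 → Ȟ^2 ≅ 0

Ȟ^0 ≅ 0,  Ȟ^1 ≅ Z ⊕ Z/2,  Ȟ^2 ≅ 0


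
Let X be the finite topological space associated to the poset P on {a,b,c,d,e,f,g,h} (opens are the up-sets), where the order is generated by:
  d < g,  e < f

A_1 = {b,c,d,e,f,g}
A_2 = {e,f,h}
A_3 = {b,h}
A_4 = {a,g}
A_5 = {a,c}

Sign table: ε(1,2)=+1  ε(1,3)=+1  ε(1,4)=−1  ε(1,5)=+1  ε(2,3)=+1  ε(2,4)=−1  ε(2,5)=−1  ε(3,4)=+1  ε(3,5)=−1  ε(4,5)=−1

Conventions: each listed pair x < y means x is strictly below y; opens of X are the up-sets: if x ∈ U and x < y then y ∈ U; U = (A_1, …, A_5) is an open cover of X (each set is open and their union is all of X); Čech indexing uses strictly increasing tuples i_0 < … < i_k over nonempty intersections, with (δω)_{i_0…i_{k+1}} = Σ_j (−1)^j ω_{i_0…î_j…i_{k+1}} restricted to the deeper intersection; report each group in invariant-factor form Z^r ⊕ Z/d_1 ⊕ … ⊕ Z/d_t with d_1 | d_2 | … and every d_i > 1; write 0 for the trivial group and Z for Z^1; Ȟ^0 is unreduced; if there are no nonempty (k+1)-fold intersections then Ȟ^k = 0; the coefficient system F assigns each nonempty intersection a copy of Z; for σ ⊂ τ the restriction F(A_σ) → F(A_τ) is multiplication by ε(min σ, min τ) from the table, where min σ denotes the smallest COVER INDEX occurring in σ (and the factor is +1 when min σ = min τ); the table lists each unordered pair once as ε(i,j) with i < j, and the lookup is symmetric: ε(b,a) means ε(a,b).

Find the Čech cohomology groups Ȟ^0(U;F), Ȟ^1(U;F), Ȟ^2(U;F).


intersection data:
  A12={e,f} A13={b} A14={g} A15={c} A23={h} A45={a}
C dims 5,6; δ0: rk 4, SNF 1^4
Ȟ^0 = (5 − 4) − 0 = 1, so Ȟ^0 ≅ Z
Ȟ^1 = (6 − 0) − 4 = 2, so Ȟ^1 ≅ Z^2
Ȟ^2 = (0 − 0) − 0 = 0, so Ȟ^2 ≅ 0

Ȟ^0(U;F) ≅ Z, Ȟ^1(U;F) ≅ Z^2 and Ȟ^2(U;F) ≅ 0


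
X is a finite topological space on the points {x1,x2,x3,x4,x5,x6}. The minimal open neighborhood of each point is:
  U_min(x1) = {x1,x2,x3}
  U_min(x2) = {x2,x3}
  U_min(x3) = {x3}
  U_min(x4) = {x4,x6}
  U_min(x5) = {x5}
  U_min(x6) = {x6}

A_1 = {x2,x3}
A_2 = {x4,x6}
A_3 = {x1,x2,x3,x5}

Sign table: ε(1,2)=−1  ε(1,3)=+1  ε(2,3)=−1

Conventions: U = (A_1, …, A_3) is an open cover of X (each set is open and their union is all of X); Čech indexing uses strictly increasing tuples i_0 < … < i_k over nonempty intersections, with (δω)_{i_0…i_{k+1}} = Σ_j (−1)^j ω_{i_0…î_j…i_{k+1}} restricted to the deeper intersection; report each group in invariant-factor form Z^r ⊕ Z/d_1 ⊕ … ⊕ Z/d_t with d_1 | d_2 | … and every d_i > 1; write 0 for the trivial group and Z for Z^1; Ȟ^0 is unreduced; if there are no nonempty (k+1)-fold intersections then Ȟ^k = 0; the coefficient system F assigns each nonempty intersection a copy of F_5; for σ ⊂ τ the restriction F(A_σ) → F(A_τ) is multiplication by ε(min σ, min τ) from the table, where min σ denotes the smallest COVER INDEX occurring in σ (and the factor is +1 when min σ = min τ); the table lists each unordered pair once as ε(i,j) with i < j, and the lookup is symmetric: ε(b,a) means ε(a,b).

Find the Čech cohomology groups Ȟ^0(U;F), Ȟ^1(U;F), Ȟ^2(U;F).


Ȟ^0(U;F) ≅ Z/5 ⊕ Z/5; Ȟ^1(U;F) ≅ 0; Ȟ^2(U;F) ≅ 0

nerve simplices:
  A13={x2,x3}
C dims 3,1; δ0: rk_F5 1
degree 0: 3−1−0 = 2 → Ȟ^0 ≅ Z/5 ⊕ Z/5
degree 1: 1−0−1 = 0 → Ȟ^1 ≅ 0
degree 2: 0−0−0 = 0 → Ȟ^2 ≅ 0


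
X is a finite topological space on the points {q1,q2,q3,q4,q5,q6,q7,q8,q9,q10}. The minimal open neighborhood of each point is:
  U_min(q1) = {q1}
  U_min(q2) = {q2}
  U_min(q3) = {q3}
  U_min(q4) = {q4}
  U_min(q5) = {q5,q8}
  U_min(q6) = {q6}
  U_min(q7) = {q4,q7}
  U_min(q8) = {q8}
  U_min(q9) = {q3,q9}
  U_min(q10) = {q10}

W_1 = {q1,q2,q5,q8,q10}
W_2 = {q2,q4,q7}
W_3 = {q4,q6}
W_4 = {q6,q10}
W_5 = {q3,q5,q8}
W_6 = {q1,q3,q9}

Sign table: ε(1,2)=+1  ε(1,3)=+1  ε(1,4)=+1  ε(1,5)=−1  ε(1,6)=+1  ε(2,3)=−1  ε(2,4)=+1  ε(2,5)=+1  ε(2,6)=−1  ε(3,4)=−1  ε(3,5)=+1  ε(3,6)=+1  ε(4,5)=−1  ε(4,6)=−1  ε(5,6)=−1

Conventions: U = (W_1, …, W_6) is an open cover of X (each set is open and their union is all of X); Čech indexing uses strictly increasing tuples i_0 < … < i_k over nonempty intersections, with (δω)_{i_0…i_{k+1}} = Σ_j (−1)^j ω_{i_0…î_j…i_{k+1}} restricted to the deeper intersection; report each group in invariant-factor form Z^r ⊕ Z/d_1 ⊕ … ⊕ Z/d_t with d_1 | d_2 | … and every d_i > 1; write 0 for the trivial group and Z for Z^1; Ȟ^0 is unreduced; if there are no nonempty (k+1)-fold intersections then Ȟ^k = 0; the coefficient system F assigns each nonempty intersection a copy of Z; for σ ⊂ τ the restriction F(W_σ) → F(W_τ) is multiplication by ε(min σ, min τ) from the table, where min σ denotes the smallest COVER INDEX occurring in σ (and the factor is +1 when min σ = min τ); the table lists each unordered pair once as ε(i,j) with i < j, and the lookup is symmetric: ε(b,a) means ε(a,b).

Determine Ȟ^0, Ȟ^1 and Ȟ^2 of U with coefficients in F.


Ȟ^0 = Z, Ȟ^1 = Z^2 and Ȟ^2 = 0

nonempty overlaps:
  W12={q2} W14={q10} W15={q5,q8} W16={q1} W23={q4} W34={q6} W56={q3}
C dims 6,7; δ0: rk 5, SNF 1^5
degree 0: 6−5−0 = 1 → Ȟ^0 ≅ Z
degree 1: 7−0−5 = 2 → Ȟ^1 ≅ Z^2
degree 2: 0−0−0 = 0 → Ȟ^2 ≅ 0


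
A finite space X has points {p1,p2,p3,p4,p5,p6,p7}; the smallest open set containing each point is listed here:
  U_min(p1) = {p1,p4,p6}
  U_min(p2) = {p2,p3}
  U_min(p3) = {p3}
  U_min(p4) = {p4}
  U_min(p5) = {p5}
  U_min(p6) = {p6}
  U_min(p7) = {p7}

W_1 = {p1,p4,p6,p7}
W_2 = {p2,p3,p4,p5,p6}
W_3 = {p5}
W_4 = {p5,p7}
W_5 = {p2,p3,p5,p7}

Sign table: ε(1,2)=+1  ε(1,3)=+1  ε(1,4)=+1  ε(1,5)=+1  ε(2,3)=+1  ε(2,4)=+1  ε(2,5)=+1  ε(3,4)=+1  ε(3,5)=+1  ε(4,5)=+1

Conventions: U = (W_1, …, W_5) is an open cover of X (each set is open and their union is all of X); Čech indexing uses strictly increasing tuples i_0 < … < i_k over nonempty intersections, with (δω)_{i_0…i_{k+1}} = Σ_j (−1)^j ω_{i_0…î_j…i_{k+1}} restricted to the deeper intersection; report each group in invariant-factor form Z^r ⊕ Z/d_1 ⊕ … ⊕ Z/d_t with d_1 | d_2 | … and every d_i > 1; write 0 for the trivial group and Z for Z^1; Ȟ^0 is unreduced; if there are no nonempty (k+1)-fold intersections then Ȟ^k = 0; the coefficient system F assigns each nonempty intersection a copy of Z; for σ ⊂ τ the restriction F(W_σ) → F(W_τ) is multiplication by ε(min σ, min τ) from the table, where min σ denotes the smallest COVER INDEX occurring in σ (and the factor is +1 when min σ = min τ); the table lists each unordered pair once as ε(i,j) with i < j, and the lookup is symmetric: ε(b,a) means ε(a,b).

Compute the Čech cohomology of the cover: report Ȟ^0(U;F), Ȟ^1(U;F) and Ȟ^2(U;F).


nonempty intersections:
  W12={p4,p6} W14={p7} W15={p7} W23={p5} W24={p5} W25={p2,p3,p5} W34={p5} W35={p5} W45={p5,p7}
  W145={p7} W234={p5} W235={p5} W245={p5} W345={p5}
  W2345={p5}
C dims 5,9,5,1; δ0: rk 4, SNF 1^4; δ1: rk 4, SNF 1^4; δ2: rk 1, SNF 1^1
Ȟ^0: (5−4)−0=1 ⇒ Z
Ȟ^1: (9−4)−4=1 ⇒ Z
Ȟ^2: (5−1)−4=0 ⇒ 0

Ȟ^0 = Z; Ȟ^1 = Z; Ȟ^2 = 0


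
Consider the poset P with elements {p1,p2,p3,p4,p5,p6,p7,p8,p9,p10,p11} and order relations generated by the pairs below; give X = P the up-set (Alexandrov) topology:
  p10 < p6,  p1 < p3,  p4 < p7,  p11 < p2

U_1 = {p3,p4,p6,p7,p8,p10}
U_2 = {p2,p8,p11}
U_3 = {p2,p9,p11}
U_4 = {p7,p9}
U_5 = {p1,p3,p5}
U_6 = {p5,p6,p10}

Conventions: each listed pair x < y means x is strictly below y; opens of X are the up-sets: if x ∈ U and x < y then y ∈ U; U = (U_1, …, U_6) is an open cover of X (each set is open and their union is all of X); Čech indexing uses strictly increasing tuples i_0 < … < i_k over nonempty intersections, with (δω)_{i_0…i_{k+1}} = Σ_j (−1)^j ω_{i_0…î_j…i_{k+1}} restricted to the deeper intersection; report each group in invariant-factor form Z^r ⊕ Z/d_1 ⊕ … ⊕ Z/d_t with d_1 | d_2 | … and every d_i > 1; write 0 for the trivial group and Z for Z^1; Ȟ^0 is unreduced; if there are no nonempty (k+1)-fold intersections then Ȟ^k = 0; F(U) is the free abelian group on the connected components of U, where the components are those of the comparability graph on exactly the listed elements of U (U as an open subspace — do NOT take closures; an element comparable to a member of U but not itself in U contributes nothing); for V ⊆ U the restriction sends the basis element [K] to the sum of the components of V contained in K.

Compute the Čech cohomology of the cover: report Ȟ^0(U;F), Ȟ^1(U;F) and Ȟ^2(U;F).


Ȟ^0 ≅ Z^7,  Ȟ^1 ≅ 0,  Ȟ^2 ≅ 0

nonempty overlaps:
  U12={p8} U14={p7} U15={p3} U16={p6,p10} U23={p2,p11} U34={p9} U56={p5}
components per intersection:
  U1: {p3} {p4,p7} {p6,p10} {p8}
  U2: {p2,p11} {p8}
  U3: {p2,p11} {p9}
  U4: {p7} {p9}
  U5: {p1,p3} {p5}
  U6: {p5} {p6,p10}
  U12: {p8}
  U14: {p7}
  U15: {p3}
  U16: {p6,p10}
  U23: {p2,p11}
  U34: {p9}
  U56: {p5}
C dims 14,7; δ0: rk 7, SNF 1^7
degree 0: 14−7−0 = 7 → Ȟ^0 ≅ Z^7
degree 1: 7−0−7 = 0 → Ȟ^1 ≅ 0
degree 2: 0−0−0 = 0 → Ȟ^2 ≅ 0


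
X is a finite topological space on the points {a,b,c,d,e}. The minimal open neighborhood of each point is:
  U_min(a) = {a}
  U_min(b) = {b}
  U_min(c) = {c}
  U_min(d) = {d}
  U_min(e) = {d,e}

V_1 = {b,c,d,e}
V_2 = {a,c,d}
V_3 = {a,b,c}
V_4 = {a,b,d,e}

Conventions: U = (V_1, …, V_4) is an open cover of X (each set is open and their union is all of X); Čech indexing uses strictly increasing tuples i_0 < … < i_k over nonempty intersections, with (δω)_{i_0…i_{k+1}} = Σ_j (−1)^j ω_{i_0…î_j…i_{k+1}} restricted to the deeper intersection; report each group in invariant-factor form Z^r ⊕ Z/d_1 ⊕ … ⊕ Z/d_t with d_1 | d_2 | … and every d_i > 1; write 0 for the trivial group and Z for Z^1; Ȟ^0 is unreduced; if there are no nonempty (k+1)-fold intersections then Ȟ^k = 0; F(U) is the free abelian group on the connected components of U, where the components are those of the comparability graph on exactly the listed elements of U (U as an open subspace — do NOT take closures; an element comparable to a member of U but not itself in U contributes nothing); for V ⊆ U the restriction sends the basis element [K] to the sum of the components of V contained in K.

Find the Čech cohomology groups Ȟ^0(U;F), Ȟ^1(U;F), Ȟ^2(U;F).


Ȟ^0(U;F) ≅ Z^4, Ȟ^1(U;F) ≅ 0, Ȟ^2(U;F) ≅ 0

nonempty intersections:
  V12={c,d} V13={b,c} V14={b,d,e} V23={a,c} V24={a,d} V34={a,b}
  V123={c} V124={d} V134={b} V234={a}
components per intersection:
  V1: {b} {c} {d,e}
  V2: {a} {c} {d}
  V3: {a} {b} {c}
  V4: {a} {b} {d,e}
  V12: {c} {d}
  V13: {b} {c}
  V14: {b} {d,e}
  V23: {a} {c}
  V24: {a} {d}
  V34: {a} {b}
  V123: {c}
  V124: {d}
  V134: {b}
  V234: {a}
C dims 12,12,4; δ0: rk 8, SNF 1^8; δ1: rk 4, SNF 1^4
Ȟ^0: (12−8)−0=4 ⇒ Z^4
Ȟ^1: (12−4)−8=0 ⇒ 0
Ȟ^2: (4−0)−4=0 ⇒ 0


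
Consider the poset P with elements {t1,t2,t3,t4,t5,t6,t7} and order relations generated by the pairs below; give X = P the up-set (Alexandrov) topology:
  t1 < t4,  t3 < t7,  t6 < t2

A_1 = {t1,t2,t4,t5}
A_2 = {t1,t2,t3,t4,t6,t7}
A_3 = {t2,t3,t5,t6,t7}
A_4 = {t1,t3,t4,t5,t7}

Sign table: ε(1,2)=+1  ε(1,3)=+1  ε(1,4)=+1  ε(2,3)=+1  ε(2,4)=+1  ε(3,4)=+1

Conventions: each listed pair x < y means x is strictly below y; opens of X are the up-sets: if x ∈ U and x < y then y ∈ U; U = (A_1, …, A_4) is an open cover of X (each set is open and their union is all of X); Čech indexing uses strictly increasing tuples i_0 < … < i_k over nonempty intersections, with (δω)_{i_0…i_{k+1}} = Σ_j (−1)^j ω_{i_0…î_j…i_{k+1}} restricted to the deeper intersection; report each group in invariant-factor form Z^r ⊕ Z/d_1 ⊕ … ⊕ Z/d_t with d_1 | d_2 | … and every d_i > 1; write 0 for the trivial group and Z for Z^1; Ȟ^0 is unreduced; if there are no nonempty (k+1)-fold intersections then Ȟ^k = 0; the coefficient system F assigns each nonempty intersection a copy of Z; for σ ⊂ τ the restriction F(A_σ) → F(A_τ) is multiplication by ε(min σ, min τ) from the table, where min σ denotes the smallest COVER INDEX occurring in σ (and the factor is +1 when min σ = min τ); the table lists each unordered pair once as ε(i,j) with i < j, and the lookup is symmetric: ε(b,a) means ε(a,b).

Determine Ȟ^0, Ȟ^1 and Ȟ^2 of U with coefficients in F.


nerve of the cover:
  A12={t1,t2,t4} A13={t2,t5} A14={t1,t4,t5} A23={t2,t3,t6,t7} A24={t1,t3,t4,t7} A34={t3,t5,t7}
  A123={t2} A124={t1,t4} A134={t5} A234={t3,t7}
C dims 4,6,4; δ0: rk 3, SNF 1^3; δ1: rk 3, SNF 1^3
Ȟ^0 = (4 − 3) − 0 = 1, so Ȟ^0 ≅ Z
Ȟ^1 = (6 − 3) − 3 = 0, so Ȟ^1 ≅ 0
Ȟ^2 = (4 − 0) − 3 = 1, so Ȟ^2 ≅ Z

Ȟ^0(U;F) ≅ Z, Ȟ^1(U;F) ≅ 0, Ȟ^2(U;F) ≅ Z


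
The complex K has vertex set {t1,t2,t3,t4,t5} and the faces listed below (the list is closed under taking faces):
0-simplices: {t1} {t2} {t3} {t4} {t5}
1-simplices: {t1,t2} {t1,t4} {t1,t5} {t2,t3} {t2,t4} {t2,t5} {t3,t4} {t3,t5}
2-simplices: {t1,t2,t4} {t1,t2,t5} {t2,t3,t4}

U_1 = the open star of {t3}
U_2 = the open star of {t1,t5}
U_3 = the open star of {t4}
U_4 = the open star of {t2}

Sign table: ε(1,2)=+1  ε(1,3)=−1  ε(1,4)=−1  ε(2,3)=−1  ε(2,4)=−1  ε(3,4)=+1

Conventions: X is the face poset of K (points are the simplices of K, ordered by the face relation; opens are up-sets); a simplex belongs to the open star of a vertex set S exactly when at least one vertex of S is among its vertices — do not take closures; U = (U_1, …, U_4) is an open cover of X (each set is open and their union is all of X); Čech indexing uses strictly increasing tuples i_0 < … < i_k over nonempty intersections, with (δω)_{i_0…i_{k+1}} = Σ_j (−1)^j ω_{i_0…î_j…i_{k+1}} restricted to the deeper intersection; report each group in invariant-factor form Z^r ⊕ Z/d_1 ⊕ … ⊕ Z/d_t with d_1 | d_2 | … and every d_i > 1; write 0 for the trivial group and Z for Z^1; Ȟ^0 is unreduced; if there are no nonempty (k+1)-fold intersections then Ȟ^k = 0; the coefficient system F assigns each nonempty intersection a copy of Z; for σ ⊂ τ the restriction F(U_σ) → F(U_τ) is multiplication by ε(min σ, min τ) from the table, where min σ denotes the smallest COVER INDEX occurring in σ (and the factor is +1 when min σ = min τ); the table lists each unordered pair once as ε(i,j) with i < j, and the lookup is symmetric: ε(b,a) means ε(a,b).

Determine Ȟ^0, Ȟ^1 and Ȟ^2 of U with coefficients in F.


nonempty intersections:
  U1={{t3},{t2,t3},{t3,t4},{t3,t5},{t2,t3,t4}} U2={{t1},{t5},{t1,t2},{t1,t4},{t1,t5},{t2,t5},{t3,t5},{t1,t2,t4},{t1,t2,t5}} U3={{t4},{t1,t4},{t2,t4},{t3,t4},{t1,t2,t4},{t2,t3,t4}} U4={{t2},{t1,t2},{t2,t3},{t2,t4},{t2,t5},{t1,t2,t4},{t1,t2,t5},{t2,t3,t4}}
  U12={{t3,t5}} U13={{t3,t4},{t2,t3,t4}} U14={{t2,t3},{t2,t3,t4}} U23={{t1,t4},{t1,t2,t4}} U24={{t1,t2},{t2,t5},{t1,t2,t4},{t1,t2,t5}} U34={{t2,t4},{t1,t2,t4},{t2,t3,t4}}
  U134={{t2,t3,t4}} U234={{t1,t2,t4}}
C dims 4,6,2; δ0: rk 3, SNF 1^3; δ1: rk 2, SNF 1^2
Ȟ^0: (4−3)−0=1 ⇒ Z
Ȟ^1: (6−2)−3=1 ⇒ Z
Ȟ^2: (2−0)−2=0 ⇒ 0

Ȟ^0 = Z,  Ȟ^1 = Z,  Ȟ^2 = 0


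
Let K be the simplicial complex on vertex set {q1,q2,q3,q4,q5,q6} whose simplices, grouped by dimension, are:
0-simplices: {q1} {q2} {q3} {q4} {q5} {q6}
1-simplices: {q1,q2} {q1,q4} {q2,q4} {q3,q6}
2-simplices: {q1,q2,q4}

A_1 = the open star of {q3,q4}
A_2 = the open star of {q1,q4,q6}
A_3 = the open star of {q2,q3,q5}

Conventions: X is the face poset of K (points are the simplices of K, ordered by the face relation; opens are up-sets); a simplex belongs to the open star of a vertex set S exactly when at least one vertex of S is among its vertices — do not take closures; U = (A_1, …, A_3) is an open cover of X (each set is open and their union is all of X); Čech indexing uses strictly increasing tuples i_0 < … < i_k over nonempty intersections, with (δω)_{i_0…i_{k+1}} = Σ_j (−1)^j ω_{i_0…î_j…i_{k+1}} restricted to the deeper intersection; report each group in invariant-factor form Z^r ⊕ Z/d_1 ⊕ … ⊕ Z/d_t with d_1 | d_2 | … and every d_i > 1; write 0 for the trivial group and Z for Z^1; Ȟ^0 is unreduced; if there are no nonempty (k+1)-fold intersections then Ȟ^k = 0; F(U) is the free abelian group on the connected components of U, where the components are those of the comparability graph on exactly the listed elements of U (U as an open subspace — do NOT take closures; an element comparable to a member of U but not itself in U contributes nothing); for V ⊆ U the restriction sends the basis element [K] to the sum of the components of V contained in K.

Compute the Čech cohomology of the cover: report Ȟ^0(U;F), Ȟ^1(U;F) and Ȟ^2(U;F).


nonempty intersections:
  A1={{q3},{q4},{q1,q4},{q2,q4},{q3,q6},{q1,q2,q4}} A2={{q1},{q4},{q6},{q1,q2},{q1,q4},{q2,q4},{q3,q6},{q1,q2,q4}} A3={{q2},{q3},{q5},{q1,q2},{q2,q4},{q3,q6},{q1,q2,q4}}
  A12={{q4},{q1,q4},{q2,q4},{q3,q6},{q1,q2,q4}} A13={{q3},{q2,q4},{q3,q6},{q1,q2,q4}} A23={{q1,q2},{q2,q4},{q3,q6},{q1,q2,q4}}
  A123={{q2,q4},{q3,q6},{q1,q2,q4}}
components per intersection:
  A1: {{q3},{q3,q6}} {{q4},{q1,q4},{q2,q4},{q1,q2,q4}}
  A2: {{q1},{q4},{q1,q2},{q1,q4},{q2,q4},{q1,q2,q4}} {{q6},{q3,q6}}
  A3: {{q2},{q1,q2},{q2,q4},{q1,q2,q4}} {{q3},{q3,q6}} {{q5}}
  A12: {{q4},{q1,q4},{q2,q4},{q1,q2,q4}} {{q3,q6}}
  A13: {{q3},{q3,q6}} {{q2,q4},{q1,q2,q4}}
  A23: {{q1,q2},{q2,q4},{q1,q2,q4}} {{q3,q6}}
  A123: {{q2,q4},{q1,q2,q4}} {{q3,q6}}
C dims 7,6,2; δ0: rk 4, SNF 1^4; δ1: rk 2, SNF 1^2
Ȟ^0: (7−4)−0=3 ⇒ Z^3
Ȟ^1: (6−2)−4=0 ⇒ 0
Ȟ^2: (2−0)−2=0 ⇒ 0

Ȟ^0 = Z^3, Ȟ^1 = 0 and Ȟ^2 = 0


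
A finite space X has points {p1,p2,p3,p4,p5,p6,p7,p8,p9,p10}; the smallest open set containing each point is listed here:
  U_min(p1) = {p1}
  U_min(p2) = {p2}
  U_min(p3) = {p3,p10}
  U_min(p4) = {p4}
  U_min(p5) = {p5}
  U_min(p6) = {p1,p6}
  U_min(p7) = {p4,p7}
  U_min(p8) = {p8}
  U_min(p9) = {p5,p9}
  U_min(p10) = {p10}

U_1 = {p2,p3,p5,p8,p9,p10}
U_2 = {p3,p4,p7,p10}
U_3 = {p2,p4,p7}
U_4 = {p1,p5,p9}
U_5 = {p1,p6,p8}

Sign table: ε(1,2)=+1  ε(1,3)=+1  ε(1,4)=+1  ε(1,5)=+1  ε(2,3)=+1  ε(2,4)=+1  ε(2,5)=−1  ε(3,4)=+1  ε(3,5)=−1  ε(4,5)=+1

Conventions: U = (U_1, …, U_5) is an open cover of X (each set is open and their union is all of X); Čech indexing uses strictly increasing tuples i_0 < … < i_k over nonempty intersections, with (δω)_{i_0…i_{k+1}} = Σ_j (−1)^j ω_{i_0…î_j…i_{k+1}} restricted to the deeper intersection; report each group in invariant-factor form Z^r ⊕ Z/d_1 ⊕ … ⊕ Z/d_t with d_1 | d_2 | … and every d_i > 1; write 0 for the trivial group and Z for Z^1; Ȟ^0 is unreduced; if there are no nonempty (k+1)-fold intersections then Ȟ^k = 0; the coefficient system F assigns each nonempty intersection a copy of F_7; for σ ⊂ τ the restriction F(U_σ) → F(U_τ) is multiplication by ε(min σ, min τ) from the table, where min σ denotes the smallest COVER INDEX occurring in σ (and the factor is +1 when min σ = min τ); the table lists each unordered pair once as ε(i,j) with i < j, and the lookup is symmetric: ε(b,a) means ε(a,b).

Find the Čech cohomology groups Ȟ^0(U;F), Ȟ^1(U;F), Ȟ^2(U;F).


intersection data:
  U12={p3,p10} U13={p2} U14={p5,p9} U15={p8} U23={p4,p7} U45={p1}
C dims 5,6; δ0: rk_F7 4
Ȟ^0 = (5 − 4) − 0 = 1, so Ȟ^0 ≅ Z/7
Ȟ^1 = (6 − 0) − 4 = 2, so Ȟ^1 ≅ Z/7 ⊕ Z/7
Ȟ^2 = (0 − 0) − 0 = 0, so Ȟ^2 ≅ 0

Ȟ^0(U;F) ≅ Z/7, Ȟ^1(U;F) ≅ Z/7 ⊕ Z/7 and Ȟ^2(U;F) ≅ 0


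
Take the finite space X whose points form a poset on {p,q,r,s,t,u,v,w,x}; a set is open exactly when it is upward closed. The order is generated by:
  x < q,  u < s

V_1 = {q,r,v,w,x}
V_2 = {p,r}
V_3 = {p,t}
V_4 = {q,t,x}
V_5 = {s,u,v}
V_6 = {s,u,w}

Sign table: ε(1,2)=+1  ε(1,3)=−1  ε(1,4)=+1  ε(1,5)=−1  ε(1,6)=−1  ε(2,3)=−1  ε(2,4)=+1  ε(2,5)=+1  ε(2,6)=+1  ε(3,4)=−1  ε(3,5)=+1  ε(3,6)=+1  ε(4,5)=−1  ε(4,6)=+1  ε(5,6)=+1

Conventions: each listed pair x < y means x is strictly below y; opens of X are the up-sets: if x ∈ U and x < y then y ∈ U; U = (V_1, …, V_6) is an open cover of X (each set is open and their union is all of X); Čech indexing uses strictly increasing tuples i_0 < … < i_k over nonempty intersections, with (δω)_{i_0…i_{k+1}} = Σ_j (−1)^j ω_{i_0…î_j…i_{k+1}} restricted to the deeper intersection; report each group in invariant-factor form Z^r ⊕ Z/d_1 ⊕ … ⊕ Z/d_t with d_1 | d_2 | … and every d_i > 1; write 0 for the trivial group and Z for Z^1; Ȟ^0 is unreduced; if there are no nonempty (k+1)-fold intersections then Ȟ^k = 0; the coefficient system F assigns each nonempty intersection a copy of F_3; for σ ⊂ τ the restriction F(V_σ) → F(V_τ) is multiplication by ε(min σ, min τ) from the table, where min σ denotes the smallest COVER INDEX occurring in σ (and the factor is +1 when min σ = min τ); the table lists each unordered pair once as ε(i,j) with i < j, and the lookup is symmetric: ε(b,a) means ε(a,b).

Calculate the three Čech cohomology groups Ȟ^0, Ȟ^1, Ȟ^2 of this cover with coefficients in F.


nerve of the cover:
  V12={r} V14={q,x} V15={v} V16={w} V23={p} V34={t} V56={s,u}
C dims 6,7; δ0: rk_F3 5
Ȟ^0 = (6 − 5) − 0 = 1, so Ȟ^0 ≅ Z/3
Ȟ^1 = (7 − 0) − 5 = 2, so Ȟ^1 ≅ Z/3 ⊕ Z/3
Ȟ^2 = (0 − 0) − 0 = 0, so Ȟ^2 ≅ 0

Ȟ^0 ≅ Z/3,  Ȟ^1 ≅ Z/3 ⊕ Z/3,  Ȟ^2 ≅ 0


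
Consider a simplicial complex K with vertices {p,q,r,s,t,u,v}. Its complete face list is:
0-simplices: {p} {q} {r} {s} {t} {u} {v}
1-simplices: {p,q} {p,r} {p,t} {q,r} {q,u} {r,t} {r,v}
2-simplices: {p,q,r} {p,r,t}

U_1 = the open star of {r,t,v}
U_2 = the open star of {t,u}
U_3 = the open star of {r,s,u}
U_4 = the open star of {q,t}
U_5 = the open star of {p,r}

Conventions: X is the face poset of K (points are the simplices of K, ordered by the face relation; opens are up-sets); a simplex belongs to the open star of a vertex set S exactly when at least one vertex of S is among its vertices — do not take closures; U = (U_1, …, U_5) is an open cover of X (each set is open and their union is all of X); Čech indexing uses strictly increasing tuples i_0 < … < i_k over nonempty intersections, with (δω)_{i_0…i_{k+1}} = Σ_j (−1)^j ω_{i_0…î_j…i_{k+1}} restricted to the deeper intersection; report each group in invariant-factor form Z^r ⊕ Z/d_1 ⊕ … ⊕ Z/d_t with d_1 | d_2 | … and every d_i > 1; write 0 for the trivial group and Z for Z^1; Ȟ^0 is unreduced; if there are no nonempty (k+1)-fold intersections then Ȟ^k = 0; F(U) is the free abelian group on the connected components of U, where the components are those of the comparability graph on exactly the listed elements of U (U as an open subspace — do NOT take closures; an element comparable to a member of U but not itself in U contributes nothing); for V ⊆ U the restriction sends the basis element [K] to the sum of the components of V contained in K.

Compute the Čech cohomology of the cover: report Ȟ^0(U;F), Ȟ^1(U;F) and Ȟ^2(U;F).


Ȟ^0 = Z^2, Ȟ^1 = 0, Ȟ^2 = 0

intersection data:
  U1={{r},{t},{v},{p,r},{p,t},{q,r},{r,t},{r,v},{p,q,r},{p,r,t}} U2={{t},{u},{p,t},{q,u},{r,t},{p,r,t}} U3={{r},{s},{u},{p,r},{q,r},{q,u},{r,t},{r,v},{p,q,r},{p,r,t}} U4={{q},{t},{p,q},{p,t},{q,r},{q,u},{r,t},{p,q,r},{p,r,t}} U5={{p},{r},{p,q},{p,r},{p,t},{q,r},{r,t},{r,v},{p,q,r},{p,r,t}}
  U12={{t},{p,t},{r,t},{p,r,t}} U13={{r},{p,r},{q,r},{r,t},{r,v},{p,q,r},{p,r,t}} U14={{t},{p,t},{q,r},{r,t},{p,q,r},{p,r,t}} U15={{r},{p,r},{p,t},{q,r},{r,t},{r,v},{p,q,r},{p,r,t}} U23={{u},{q,u},{r,t},{p,r,t}} U24={{t},{p,t},{q,u},{r,t},{p,r,t}} U25={{p,t},{r,t},{p,r,t}} U34={{q,r},{q,u},{r,t},{p,q,r},{p,r,t}} U35={{r},{p,r},{q,r},{r,t},{r,v},{p,q,r},{p,r,t}} U45={{p,q},{p,t},{q,r},{r,t},{p,q,r},{p,r,t}}
  U123={{r,t},{p,r,t}} U124={{t},{p,t},{r,t},{p,r,t}} U125={{p,t},{r,t},{p,r,t}} U134={{q,r},{r,t},{p,q,r},{p,r,t}} U135={{r},{p,r},{q,r},{r,t},{r,v},{p,q,r},{p,r,t}} U145={{p,t},{q,r},{r,t},{p,q,r},{p,r,t}} U234={{q,u},{r,t},{p,r,t}} U235={{r,t},{p,r,t}} U245={{p,t},{r,t},{p,r,t}} U345={{q,r},{r,t},{p,q,r},{p,r,t}}
  U1234={{r,t},{p,r,t}} U1235={{r,t},{p,r,t}} U1245={{p,t},{r,t},{p,r,t}} U1345={{q,r},{r,t},{p,q,r},{p,r,t}} U2345={{r,t},{p,r,t}}
  U12345={{r,t},{p,r,t}}
components per intersection:
  U1: {{r},{t},{v},{p,r},{p,t},{q,r},{r,t},{r,v},{p,q,r},{p,r,t}}
  U2: {{t},{p,t},{r,t},{p,r,t}} {{u},{q,u}}
  U3: {{r},{p,r},{q,r},{r,t},{r,v},{p,q,r},{p,r,t}} {{s}} {{u},{q,u}}
  U4: {{q},{p,q},{q,r},{q,u},{p,q,r}} {{t},{p,t},{r,t},{p,r,t}}
  U5: {{p},{r},{p,q},{p,r},{p,t},{q,r},{r,t},{r,v},{p,q,r},{p,r,t}}
  U12: {{t},{p,t},{r,t},{p,r,t}}
  U13: {{r},{p,r},{q,r},{r,t},{r,v},{p,q,r},{p,r,t}}
  U14: {{t},{p,t},{r,t},{p,r,t}} {{q,r},{p,q,r}}
  U15: {{r},{p,r},{p,t},{q,r},{r,t},{r,v},{p,q,r},{p,r,t}}
  U23: {{u},{q,u}} {{r,t},{p,r,t}}
  U24: {{t},{p,t},{r,t},{p,r,t}} {{q,u}}
  U25: {{p,t},{r,t},{p,r,t}}
  U34: {{q,r},{p,q,r}} {{q,u}} {{r,t},{p,r,t}}
  U35: {{r},{p,r},{q,r},{r,t},{r,v},{p,q,r},{p,r,t}}
  U45: {{p,q},{q,r},{p,q,r}} {{p,t},{r,t},{p,r,t}}
  U123: {{r,t},{p,r,t}}
  U124: {{t},{p,t},{r,t},{p,r,t}}
  U125: {{p,t},{r,t},{p,r,t}}
  U134: {{q,r},{p,q,r}} {{r,t},{p,r,t}}
  U135: {{r},{p,r},{q,r},{r,t},{r,v},{p,q,r},{p,r,t}}
  U145: {{p,t},{r,t},{p,r,t}} {{q,r},{p,q,r}}
  U234: {{q,u}} {{r,t},{p,r,t}}
  U235: {{r,t},{p,r,t}}
  U245: {{p,t},{r,t},{p,r,t}}
  U345: {{q,r},{p,q,r}} {{r,t},{p,r,t}}
  U1234: {{r,t},{p,r,t}}
  U1235: {{r,t},{p,r,t}}
  U1245: {{p,t},{r,t},{p,r,t}}
  U1345: {{q,r},{p,q,r}} {{r,t},{p,r,t}}
  U2345: {{r,t},{p,r,t}}
  U12345: {{r,t},{p,r,t}}
C dims 9,16,14,6; δ0: rk 7, SNF 1^7; δ1: rk 9, SNF 1^9; δ2: rk 5, SNF 1^5
Ȟ^0 = (9 − 7) − 0 = 2, so Ȟ^0 ≅ Z^2
Ȟ^1 = (16 − 9) − 7 = 0, so Ȟ^1 ≅ 0
Ȟ^2 = (14 − 5) − 9 = 0, so Ȟ^2 ≅ 0
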